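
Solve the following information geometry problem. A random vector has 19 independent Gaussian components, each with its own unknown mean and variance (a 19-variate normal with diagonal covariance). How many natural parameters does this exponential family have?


Exponential family dimension calculation:
Each univariate normal has two natural parameters (mu/sigma^2 and -1/(2 sigma^2)).
With 19 independent components, dim = 2 * 19 = 38.

38


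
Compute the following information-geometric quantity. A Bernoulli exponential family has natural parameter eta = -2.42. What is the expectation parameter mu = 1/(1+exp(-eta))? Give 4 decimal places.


Dual coordinate (expectation parameter) for Bernoulli:
mu = 1/(1+exp(-eta)).
eta = -2.42.
exp(-eta) = exp(2.42) = 11.245859.
mu = 1/(1+11.245859) = 0.0817

0.0817


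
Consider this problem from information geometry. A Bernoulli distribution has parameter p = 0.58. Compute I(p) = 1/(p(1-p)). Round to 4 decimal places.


For Bernoulli(p), Fisher information is I(p) = 1/(p*(1-p)).
p = 0.58, 1-p = 0.42.
p*(1-p) = 0.2436.
I(p) = 1/0.2436 = 4.1051

4.1051


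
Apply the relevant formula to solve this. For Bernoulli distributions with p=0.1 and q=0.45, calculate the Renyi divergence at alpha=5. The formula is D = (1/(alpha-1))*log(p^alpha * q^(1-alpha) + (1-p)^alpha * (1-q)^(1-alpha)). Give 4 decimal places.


Renyi divergence of order alpha between Bernoulli distributions:
D = (1/(alpha-1))*log(p^alpha * q^(1-alpha) + (1-p)^alpha * (1-q)^(1-alpha)).
alpha = 5, p = 0.1, q = 0.45.
p^alpha * q^(1-alpha) = 0.1^5 * 0.45^-4 = 0.000244.
(1-p)^alpha * (1-q)^(1-alpha) = 0.9^5 * 0.55^-4 = 6.453002.
sum = 0.000244 + 6.453002 = 6.453246.
D = (1/4)*log(6.453246) = 0.4661

0.4661


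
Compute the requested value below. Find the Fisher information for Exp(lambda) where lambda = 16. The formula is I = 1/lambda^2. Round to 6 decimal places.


Fisher information for exponential: I(lambda) = 1/lambda^2.
lambda = 16, lambda^2 = 256.
I = 1/256 = 0.003906

0.003906


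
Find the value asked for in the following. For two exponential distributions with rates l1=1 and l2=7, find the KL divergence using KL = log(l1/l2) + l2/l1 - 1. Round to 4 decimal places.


KL divergence for exponential family:
KL = log(l1/l2) + l2/l1 - 1.
log(1/7) = -1.94591.
7/1 = 7.0.
KL = -1.94591 + 7.0 - 1 = 4.0541

4.0541


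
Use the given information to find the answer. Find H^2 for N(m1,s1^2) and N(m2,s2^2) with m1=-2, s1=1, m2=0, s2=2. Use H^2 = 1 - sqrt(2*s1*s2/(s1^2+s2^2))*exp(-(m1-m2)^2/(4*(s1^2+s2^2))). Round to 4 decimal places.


Squared Hellinger distance for Gaussians:
H^2 = 1 - sqrt(2*s1*s2/(s1^2+s2^2)) * exp(-(m1-m2)^2/(4*(s1^2+s2^2))).
s1^2 = 1, s2^2 = 4, s1^2+s2^2 = 5.
sqrt(2*1*2/(5)) = 0.894427.
(m1-m2)^2 = (-2)^2 = 4.
exp(-4/(4*5)) = exp(-0.2) = 0.818731.
H^2 = 1 - 0.894427*0.818731 = 0.2677

0.2677


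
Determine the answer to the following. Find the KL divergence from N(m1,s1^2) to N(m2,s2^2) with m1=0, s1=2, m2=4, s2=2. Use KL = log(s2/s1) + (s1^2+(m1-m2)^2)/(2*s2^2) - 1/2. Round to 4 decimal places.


KL divergence between normal distributions:
KL = log(s2/s1) + (s1^2 + (m1-m2)^2)/(2*s2^2) - 1/2.
log(2/2) = 0.0.
(2^2 + (0-4)^2)/(2*2^2) = (4 + 16)/8 = 2.5.
KL = 0.0 + 2.5 - 0.5 = 2.0000

2.0000


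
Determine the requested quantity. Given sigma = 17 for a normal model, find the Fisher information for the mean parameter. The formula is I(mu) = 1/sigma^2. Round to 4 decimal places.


The Fisher information for the mean of a normal distribution is I(mu) = 1/sigma^2.
sigma = 17, so sigma^2 = 289.
I(mu) = 1/289 = 0.0035

0.0035


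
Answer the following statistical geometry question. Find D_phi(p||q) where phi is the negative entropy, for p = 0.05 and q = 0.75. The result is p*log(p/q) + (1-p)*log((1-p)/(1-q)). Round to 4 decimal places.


Bregman divergence with negative entropy generator:
D = p*log(p/q) + (1-p)*log((1-p)/(1-q)).
p = 0.05, q = 0.75.
p*log(p/q) = 0.05*log(0.05/0.75) = -0.135403.
(1-p)*log((1-p)/(1-q)) = 0.95*log(0.95/0.25) = 1.268251.
D = -0.135403 + 1.268251 = 1.1328

1.1328


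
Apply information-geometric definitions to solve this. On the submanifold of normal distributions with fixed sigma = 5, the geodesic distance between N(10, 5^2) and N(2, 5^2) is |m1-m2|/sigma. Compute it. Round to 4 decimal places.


On the fixed-variance normal subfamily, geodesic distance = |m1-m2|/sigma.
|10 - 2| = 8.
sigma = 5.
d = 8/5 = 1.6000

1.6000


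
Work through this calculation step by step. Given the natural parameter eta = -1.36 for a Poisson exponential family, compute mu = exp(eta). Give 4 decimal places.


Expectation parameter for Poisson exponential family:
mu = exp(eta).
eta = -1.36.
mu = exp(-1.36) = 0.2567

0.2567


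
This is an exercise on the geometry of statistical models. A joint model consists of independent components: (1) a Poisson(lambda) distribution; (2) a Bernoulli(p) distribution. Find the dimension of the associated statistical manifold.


The dimension of a statistical manifold equals the number of free
(independent) real parameters of the model. For a product of independent
blocks the parameter counts add.
- Poisson (lambda): 1.
- Bernoulli (p): 1.
Total = 1 + 1 = 2.
Dimension = 2

2


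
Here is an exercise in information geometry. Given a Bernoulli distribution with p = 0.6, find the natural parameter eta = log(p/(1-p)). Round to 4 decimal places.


Natural parameter for Bernoulli: eta = log(p/(1-p)).
p = 0.6, 1-p = 0.4.
p/(1-p) = 1.5.
eta = log(1.5) = 0.4055

0.4055


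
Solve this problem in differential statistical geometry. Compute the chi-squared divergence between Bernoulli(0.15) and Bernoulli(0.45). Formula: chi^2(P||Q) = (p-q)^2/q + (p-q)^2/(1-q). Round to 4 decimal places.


Chi-squared divergence between Bernoulli distributions:
chi^2 = (p-q)^2/q + (p-q)^2/(1-q).
p = 0.15, q = 0.45, p-q = -0.3.
(p-q)^2 = 0.09.
term1 = 0.09/0.45 = 0.2.
term2 = 0.09/0.55 = 0.163636.
chi^2 = 0.2 + 0.163636 = 0.3636

0.3636


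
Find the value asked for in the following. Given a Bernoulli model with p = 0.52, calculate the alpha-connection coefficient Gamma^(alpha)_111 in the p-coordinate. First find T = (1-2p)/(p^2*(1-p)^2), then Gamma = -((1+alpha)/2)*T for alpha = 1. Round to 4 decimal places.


Skewness (Amari-Chentsov) tensor: T = (1-2p)/(p^2*(1-p)^2).
p = 0.52, 1-2p = -0.04, p^2 = 0.2704, (1-p)^2 = 0.2304.
T = -0.04/(0.2704 * 0.2304) = -0.642053.
In the p-coordinate, Gamma^(alpha) = Gamma^(0) - (alpha/2)*T with Gamma^(0) = (1/2)*g'(p) = -T/2,
so Gamma^(alpha) = -((1+alpha)/2)*T.
alpha = 1, -(1+alpha)/2 = -1.0.
Gamma = -1.0 * -0.642053 = 0.6421

0.6421


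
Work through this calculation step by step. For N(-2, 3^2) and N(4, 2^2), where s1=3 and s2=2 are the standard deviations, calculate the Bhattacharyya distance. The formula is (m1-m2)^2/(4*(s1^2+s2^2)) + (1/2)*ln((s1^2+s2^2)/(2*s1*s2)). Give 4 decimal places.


Bhattacharyya distance between two Gaussians:
DB = (m1-m2)^2/(4*(s1^2+s2^2)) + (1/2)*ln((s1^2+s2^2)/(2*s1*s2)).
(m1-m2)^2 = (-6)^2 = 36.
s1^2+s2^2 = 9 + 4 = 13.
term1 = 36/52 = 0.692308.
term2 = 0.5*ln(13/12.0) = 0.040021.
DB = 0.692308 + 0.040021 = 0.7323

0.7323


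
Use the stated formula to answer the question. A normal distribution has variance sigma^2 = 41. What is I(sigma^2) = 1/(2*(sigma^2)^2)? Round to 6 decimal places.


Fisher information for variance: I(sigma^2) = 1/(2*sigma^4).
sigma^2 = 41, so sigma^4 = 1681.
I = 1/(2*1681) = 1/3362 = 0.000297

0.000297


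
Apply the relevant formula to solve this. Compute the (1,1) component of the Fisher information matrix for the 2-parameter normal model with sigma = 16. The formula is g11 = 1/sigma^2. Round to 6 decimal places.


For the 2-parameter normal family, the Fisher metric has:
  g11 = 1/sigma^2, g22 = 2/sigma^2.
sigma = 16, sigma^2 = 256.
g11 = 0.003906

0.003906


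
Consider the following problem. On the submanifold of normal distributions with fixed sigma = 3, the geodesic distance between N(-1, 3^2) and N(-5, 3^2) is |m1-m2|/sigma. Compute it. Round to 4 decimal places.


On the fixed-variance normal subfamily, geodesic distance = |m1-m2|/sigma.
|-1 - -5| = 4.
sigma = 3.
d = 4/3 = 1.3333

1.3333


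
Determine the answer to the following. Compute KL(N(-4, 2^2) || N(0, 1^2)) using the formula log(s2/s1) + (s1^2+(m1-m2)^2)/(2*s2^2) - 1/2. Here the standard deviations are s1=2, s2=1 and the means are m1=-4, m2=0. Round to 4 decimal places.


KL divergence between normal distributions:
KL = log(s2/s1) + (s1^2 + (m1-m2)^2)/(2*s2^2) - 1/2.
log(1/2) = -0.693147.
(2^2 + (-4-0)^2)/(2*1^2) = (4 + 16)/2 = 10.0.
KL = -0.693147 + 10.0 - 0.5 = 8.8069

8.8069


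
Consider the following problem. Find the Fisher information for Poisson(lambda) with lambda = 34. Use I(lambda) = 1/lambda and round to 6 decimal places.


Fisher information for Poisson: I(lambda) = 1/lambda.
lambda = 34.
I(lambda) = 1/34 = 0.029412

0.029412


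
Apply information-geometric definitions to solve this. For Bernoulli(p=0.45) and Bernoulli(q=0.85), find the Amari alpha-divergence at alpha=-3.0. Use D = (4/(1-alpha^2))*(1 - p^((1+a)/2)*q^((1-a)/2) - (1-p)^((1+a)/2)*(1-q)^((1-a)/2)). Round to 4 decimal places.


Amari alpha-divergence:
D = (4/(1-alpha^2))*(1 - p^((1+a)/2)*q^((1-a)/2) - (1-p)^((1+a)/2)*(1-q)^((1-a)/2)).
alpha = -3.0, p = 0.45, q = 0.85.
e1 = (1+alpha)/2 = -1.0, e2 = (1-alpha)/2 = 2.0.
t1 = p^e1 * q^e2 = 0.45^-1.0 * 0.85^2.0 = 1.605556.
t2 = (1-p)^e1 * (1-q)^e2 = 0.55^-1.0 * 0.15^2.0 = 0.040909.
4/(1-alpha^2) = -0.5.
D = -0.5*(1 - 1.605556 - 0.040909) = 0.3232

0.3232


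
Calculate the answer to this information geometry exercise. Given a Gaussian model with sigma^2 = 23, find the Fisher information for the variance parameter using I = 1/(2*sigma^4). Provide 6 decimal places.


Fisher information for variance: I(sigma^2) = 1/(2*sigma^4).
sigma^2 = 23, so sigma^4 = 529.
I = 1/(2*529) = 1/1058 = 0.000945

0.000945


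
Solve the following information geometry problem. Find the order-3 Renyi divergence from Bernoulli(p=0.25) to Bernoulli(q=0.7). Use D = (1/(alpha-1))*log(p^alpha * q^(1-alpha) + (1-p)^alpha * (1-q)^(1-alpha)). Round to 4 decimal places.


Renyi divergence of order alpha between Bernoulli distributions:
D = (1/(alpha-1))*log(p^alpha * q^(1-alpha) + (1-p)^alpha * (1-q)^(1-alpha)).
alpha = 3, p = 0.25, q = 0.7.
p^alpha * q^(1-alpha) = 0.25^3 * 0.7^-2 = 0.031888.
(1-p)^alpha * (1-q)^(1-alpha) = 0.75^3 * 0.3^-2 = 4.6875.
sum = 0.031888 + 4.6875 = 4.719388.
D = (1/2)*log(4.719388) = 0.7758

0.7758


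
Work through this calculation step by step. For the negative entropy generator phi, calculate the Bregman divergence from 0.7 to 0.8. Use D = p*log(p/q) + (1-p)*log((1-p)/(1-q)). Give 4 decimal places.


Bregman divergence with negative entropy generator:
D = p*log(p/q) + (1-p)*log((1-p)/(1-q)).
p = 0.7, q = 0.8.
p*log(p/q) = 0.7*log(0.7/0.8) = -0.093472.
(1-p)*log((1-p)/(1-q)) = 0.3*log(0.3/0.2) = 0.12164.
D = -0.093472 + 0.12164 = 0.0282

0.0282


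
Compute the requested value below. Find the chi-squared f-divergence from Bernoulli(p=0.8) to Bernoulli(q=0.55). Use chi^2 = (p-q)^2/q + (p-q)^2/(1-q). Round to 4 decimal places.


Chi-squared divergence between Bernoulli distributions:
chi^2 = (p-q)^2/q + (p-q)^2/(1-q).
p = 0.8, q = 0.55, p-q = 0.25.
(p-q)^2 = 0.0625.
term1 = 0.0625/0.55 = 0.113636.
term2 = 0.0625/0.45 = 0.138889.
chi^2 = 0.113636 + 0.138889 = 0.2525

0.2525


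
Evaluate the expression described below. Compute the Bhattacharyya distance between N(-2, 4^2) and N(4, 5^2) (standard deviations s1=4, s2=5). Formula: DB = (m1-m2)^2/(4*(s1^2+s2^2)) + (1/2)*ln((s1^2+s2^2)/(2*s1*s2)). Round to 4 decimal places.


Bhattacharyya distance between two Gaussians:
DB = (m1-m2)^2/(4*(s1^2+s2^2)) + (1/2)*ln((s1^2+s2^2)/(2*s1*s2)).
(m1-m2)^2 = (-6)^2 = 36.
s1^2+s2^2 = 16 + 25 = 41.
term1 = 36/164 = 0.219512.
term2 = 0.5*ln(41/40.0) = 0.012346.
DB = 0.219512 + 0.012346 = 0.2319

0.2319


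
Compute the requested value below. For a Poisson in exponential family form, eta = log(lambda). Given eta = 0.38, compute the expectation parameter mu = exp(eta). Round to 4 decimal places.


Expectation parameter for Poisson exponential family:
mu = exp(eta).
eta = 0.38.
mu = exp(0.38) = 1.4623

1.4623


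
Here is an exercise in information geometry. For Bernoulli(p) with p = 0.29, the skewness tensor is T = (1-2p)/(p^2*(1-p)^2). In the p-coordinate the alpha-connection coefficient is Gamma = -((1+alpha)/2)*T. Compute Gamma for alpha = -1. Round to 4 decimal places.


Skewness (Amari-Chentsov) tensor: T = (1-2p)/(p^2*(1-p)^2).
p = 0.29, 1-2p = 0.42, p^2 = 0.0841, (1-p)^2 = 0.5041.
T = 0.42/(0.0841 * 0.5041) = 9.906873.
In the p-coordinate, Gamma^(alpha) = Gamma^(0) - (alpha/2)*T with Gamma^(0) = (1/2)*g'(p) = -T/2,
so Gamma^(alpha) = -((1+alpha)/2)*T.
alpha = -1, -(1+alpha)/2 = 0.0.
Gamma = 0.0 * 9.906873 = 0.0000

0.0000


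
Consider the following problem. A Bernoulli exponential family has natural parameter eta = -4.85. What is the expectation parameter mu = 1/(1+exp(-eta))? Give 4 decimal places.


Dual coordinate (expectation parameter) for Bernoulli:
mu = 1/(1+exp(-eta)).
eta = -4.85.
exp(-eta) = exp(4.85) = 127.74039.
mu = 1/(1+127.74039) = 0.0078

0.0078


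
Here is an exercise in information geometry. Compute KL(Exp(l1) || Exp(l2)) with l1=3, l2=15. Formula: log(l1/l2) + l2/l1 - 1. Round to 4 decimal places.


KL divergence for exponential family:
KL = log(l1/l2) + l2/l1 - 1.
log(3/15) = -1.609438.
15/3 = 5.0.
KL = -1.609438 + 5.0 - 1 = 2.3906

2.3906


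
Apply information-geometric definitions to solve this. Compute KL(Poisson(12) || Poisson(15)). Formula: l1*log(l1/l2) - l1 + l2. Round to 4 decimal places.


KL divergence for Poisson:
KL = l1*log(l1/l2) - l1 + l2.
l1 = 12, l2 = 15.
log(12/15) = -0.223144.
l1*log(l1/l2) = 12 * -0.223144 = -2.677723.
KL = -2.677723 - 12 + 15 = 0.3223

0.3223


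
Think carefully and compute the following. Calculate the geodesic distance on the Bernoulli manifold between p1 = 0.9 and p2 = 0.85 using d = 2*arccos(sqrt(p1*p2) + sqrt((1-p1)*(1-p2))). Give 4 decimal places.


Geodesic distance on Bernoulli manifold:
d(p1,p2) = 2*arccos(sqrt(p1*p2) + sqrt((1-p1)*(1-p2))).
sqrt(p1*p2) = sqrt(0.9*0.85) = 0.874643.
sqrt((1-p1)*(1-p2)) = sqrt(0.1*0.15) = 0.122474.
arg = 0.874643 + 0.122474 = 0.997117.
d = 2*arccos(0.997117) = 0.1519

0.1519


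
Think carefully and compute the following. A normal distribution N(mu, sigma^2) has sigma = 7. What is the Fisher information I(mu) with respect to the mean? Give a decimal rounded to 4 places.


The Fisher information for the mean of a normal distribution is I(mu) = 1/sigma^2.
sigma = 7, so sigma^2 = 49.
I(mu) = 1/49 = 0.0204

0.0204


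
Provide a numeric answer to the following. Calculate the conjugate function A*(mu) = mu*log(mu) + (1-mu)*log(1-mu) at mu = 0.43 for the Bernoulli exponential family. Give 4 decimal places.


Legendre transform for Bernoulli:
A*(mu) = mu*log(mu) + (1-mu)*log(1-mu).
mu = 0.43, 1-mu = 0.57.
mu*log(mu) = 0.43*log(0.43) = -0.362907.
(1-mu)*log(1-mu) = 0.57*log(0.57) = -0.320408.
A* = -0.362907 + -0.320408 = -0.6833

-0.6833


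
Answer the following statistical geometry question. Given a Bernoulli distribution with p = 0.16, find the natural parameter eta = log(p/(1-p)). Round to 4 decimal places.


Natural parameter for Bernoulli: eta = log(p/(1-p)).
p = 0.16, 1-p = 0.84.
p/(1-p) = 0.190476.
eta = log(0.190476) = -1.6582

-1.6582


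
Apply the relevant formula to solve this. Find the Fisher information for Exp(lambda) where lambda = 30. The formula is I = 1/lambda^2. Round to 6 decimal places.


Fisher information for exponential: I(lambda) = 1/lambda^2.
lambda = 30, lambda^2 = 900.
I = 1/900 = 0.001111

0.001111


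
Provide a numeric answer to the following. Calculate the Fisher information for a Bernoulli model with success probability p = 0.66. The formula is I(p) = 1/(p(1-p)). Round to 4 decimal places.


For Bernoulli(p), Fisher information is I(p) = 1/(p*(1-p)).
p = 0.66, 1-p = 0.34.
p*(1-p) = 0.2244.
I(p) = 1/0.2244 = 4.4563

4.4563


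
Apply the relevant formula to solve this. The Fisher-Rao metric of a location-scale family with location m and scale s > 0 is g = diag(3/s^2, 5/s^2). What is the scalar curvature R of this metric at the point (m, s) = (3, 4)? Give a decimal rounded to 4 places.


The metric has the form g = (A dm^2 + B ds^2)/s^2 with A = 3, B = 5.
Substitute u = sqrt(A/B)*m: g = B*(du^2 + ds^2)/s^2, i.e. B times the
Poincare upper half-plane metric, which has constant Gaussian curvature -1.
Scaling a 2D metric by a constant c divides the Gaussian curvature by c,
so K = -1/B = -1/(5) = -0.2000 everywhere (the point (m, s) = (3, 4) is irrelevant:
the curvature is constant).
Scalar curvature in dimension 2: R = 2K = -2/(5) = -0.4000.

-0.4000


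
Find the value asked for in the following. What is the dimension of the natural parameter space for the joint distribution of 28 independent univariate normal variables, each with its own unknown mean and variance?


Exponential family dimension calculation:
Each univariate normal has two natural parameters (mu/sigma^2 and -1/(2 sigma^2)).
With 28 independent components, dim = 2 * 28 = 56.

56


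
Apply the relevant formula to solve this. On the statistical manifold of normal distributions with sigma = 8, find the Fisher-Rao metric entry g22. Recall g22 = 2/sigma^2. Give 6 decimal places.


For the 2-parameter normal family, the Fisher metric has:
  g11 = 1/sigma^2, g22 = 2/sigma^2.
sigma = 8, sigma^2 = 64.
g22 = 0.031250

0.031250


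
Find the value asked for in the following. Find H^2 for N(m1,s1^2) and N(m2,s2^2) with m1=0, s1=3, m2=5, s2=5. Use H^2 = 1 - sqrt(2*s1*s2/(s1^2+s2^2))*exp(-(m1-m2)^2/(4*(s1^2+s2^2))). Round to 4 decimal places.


Squared Hellinger distance for Gaussians:
H^2 = 1 - sqrt(2*s1*s2/(s1^2+s2^2)) * exp(-(m1-m2)^2/(4*(s1^2+s2^2))).
s1^2 = 9, s2^2 = 25, s1^2+s2^2 = 34.
sqrt(2*3*5/(34)) = 0.939336.
(m1-m2)^2 = (-5)^2 = 25.
exp(-25/(4*34)) = exp(-0.183824) = 0.832083.
H^2 = 1 - 0.939336*0.832083 = 0.2184

0.2184


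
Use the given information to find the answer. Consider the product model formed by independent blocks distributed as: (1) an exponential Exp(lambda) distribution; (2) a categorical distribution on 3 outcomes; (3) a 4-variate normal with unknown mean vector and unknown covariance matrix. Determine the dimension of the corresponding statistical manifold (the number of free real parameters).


The dimension of a statistical manifold equals the number of free
(independent) real parameters of the model. For a product of independent
blocks the parameter counts add.
- exponential (lambda): 1.
- categorical on 3 outcomes (probabilities sum to 1): 3-1 = 2.
- 4-variate normal: 4 (mean) + 4*5/2 = 10 (symmetric covariance) = 14.
Total = 1 + 2 + 14 = 17.
Dimension = 17

17


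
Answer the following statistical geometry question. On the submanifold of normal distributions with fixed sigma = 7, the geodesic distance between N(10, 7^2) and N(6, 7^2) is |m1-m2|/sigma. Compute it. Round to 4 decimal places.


On the fixed-variance normal subfamily, geodesic distance = |m1-m2|/sigma.
|10 - 6| = 4.
sigma = 7.
d = 4/7 = 0.5714

0.5714


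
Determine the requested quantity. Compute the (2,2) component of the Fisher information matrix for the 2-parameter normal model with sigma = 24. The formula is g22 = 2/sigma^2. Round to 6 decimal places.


For the 2-parameter normal family, the Fisher metric has:
  g11 = 1/sigma^2, g22 = 2/sigma^2.
sigma = 24, sigma^2 = 576.
g22 = 0.003472

0.003472


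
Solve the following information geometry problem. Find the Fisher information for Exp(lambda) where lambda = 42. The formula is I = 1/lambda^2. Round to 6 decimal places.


Fisher information for exponential: I(lambda) = 1/lambda^2.
lambda = 42, lambda^2 = 1764.
I = 1/1764 = 0.000567

0.000567


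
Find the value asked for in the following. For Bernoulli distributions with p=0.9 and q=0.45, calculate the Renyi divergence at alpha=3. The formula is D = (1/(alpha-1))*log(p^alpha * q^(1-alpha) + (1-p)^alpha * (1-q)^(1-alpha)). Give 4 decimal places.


Renyi divergence of order alpha between Bernoulli distributions:
D = (1/(alpha-1))*log(p^alpha * q^(1-alpha) + (1-p)^alpha * (1-q)^(1-alpha)).
alpha = 3, p = 0.9, q = 0.45.
p^alpha * q^(1-alpha) = 0.9^3 * 0.45^-2 = 3.6.
(1-p)^alpha * (1-q)^(1-alpha) = 0.1^3 * 0.55^-2 = 0.003306.
sum = 3.6 + 0.003306 = 3.603306.
D = (1/2)*log(3.603306) = 0.6409

0.6409


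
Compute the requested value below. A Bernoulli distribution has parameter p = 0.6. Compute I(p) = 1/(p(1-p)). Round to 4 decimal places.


For Bernoulli(p), Fisher information is I(p) = 1/(p*(1-p)).
p = 0.6, 1-p = 0.4.
p*(1-p) = 0.24.
I(p) = 1/0.24 = 4.1667

4.1667


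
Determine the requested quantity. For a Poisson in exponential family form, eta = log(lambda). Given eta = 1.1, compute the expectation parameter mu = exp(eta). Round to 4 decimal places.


Expectation parameter for Poisson exponential family:
mu = exp(eta).
eta = 1.1.
mu = exp(1.1) = 3.0042

3.0042


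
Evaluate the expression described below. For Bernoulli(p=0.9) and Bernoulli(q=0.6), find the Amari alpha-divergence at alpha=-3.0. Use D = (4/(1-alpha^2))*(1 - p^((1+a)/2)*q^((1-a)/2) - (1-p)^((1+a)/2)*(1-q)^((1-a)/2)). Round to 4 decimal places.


Amari alpha-divergence:
D = (4/(1-alpha^2))*(1 - p^((1+a)/2)*q^((1-a)/2) - (1-p)^((1+a)/2)*(1-q)^((1-a)/2)).
alpha = -3.0, p = 0.9, q = 0.6.
e1 = (1+alpha)/2 = -1.0, e2 = (1-alpha)/2 = 2.0.
t1 = p^e1 * q^e2 = 0.9^-1.0 * 0.6^2.0 = 0.4.
t2 = (1-p)^e1 * (1-q)^e2 = 0.1^-1.0 * 0.4^2.0 = 1.6.
4/(1-alpha^2) = -0.5.
D = -0.5*(1 - 0.4 - 1.6) = 0.5000

0.5000


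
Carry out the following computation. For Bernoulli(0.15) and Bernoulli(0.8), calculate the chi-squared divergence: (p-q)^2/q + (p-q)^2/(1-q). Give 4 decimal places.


Chi-squared divergence between Bernoulli distributions:
chi^2 = (p-q)^2/q + (p-q)^2/(1-q).
p = 0.15, q = 0.8, p-q = -0.65.
(p-q)^2 = 0.4225.
term1 = 0.4225/0.8 = 0.528125.
term2 = 0.4225/0.2 = 2.1125.
chi^2 = 0.528125 + 2.1125 = 2.6406

2.6406


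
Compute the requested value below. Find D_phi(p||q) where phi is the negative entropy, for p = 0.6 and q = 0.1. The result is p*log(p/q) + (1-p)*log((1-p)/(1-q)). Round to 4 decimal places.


Bregman divergence with negative entropy generator:
D = p*log(p/q) + (1-p)*log((1-p)/(1-q)).
p = 0.6, q = 0.1.
p*log(p/q) = 0.6*log(0.6/0.1) = 1.075056.
(1-p)*log((1-p)/(1-q)) = 0.4*log(0.4/0.9) = -0.324372.
D = 1.075056 + -0.324372 = 0.7507

0.7507


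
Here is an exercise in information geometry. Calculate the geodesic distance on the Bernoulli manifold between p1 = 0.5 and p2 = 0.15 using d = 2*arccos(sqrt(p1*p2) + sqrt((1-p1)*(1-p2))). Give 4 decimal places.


Geodesic distance on Bernoulli manifold:
d(p1,p2) = 2*arccos(sqrt(p1*p2) + sqrt((1-p1)*(1-p2))).
sqrt(p1*p2) = sqrt(0.5*0.15) = 0.273861.
sqrt((1-p1)*(1-p2)) = sqrt(0.5*0.85) = 0.65192.
arg = 0.273861 + 0.65192 = 0.925782.
d = 2*arccos(0.925782) = 0.7754

0.7754


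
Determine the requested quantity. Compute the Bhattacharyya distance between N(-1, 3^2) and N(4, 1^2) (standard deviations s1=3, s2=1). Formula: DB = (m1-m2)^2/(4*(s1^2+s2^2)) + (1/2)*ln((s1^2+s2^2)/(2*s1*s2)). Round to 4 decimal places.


Bhattacharyya distance between two Gaussians:
DB = (m1-m2)^2/(4*(s1^2+s2^2)) + (1/2)*ln((s1^2+s2^2)/(2*s1*s2)).
(m1-m2)^2 = (-5)^2 = 25.
s1^2+s2^2 = 9 + 1 = 10.
term1 = 25/40 = 0.625.
term2 = 0.5*ln(10/6.0) = 0.255413.
DB = 0.625 + 0.255413 = 0.8804

0.8804


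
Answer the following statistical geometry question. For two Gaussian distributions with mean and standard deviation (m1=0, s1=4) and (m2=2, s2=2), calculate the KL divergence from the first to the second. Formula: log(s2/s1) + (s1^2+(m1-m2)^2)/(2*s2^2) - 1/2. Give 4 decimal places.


KL divergence between normal distributions:
KL = log(s2/s1) + (s1^2 + (m1-m2)^2)/(2*s2^2) - 1/2.
log(2/4) = -0.693147.
(4^2 + (0-2)^2)/(2*2^2) = (16 + 4)/8 = 2.5.
KL = -0.693147 + 2.5 - 0.5 = 1.3069

1.3069


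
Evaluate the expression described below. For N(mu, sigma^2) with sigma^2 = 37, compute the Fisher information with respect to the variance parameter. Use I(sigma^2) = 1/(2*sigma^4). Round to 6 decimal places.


Fisher information for variance: I(sigma^2) = 1/(2*sigma^4).
sigma^2 = 37, so sigma^4 = 1369.
I = 1/(2*1369) = 1/2738 = 0.000365

0.000365


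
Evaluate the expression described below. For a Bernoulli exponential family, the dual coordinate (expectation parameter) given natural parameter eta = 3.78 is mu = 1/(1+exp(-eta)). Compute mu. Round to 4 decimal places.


Dual coordinate (expectation parameter) for Bernoulli:
mu = 1/(1+exp(-eta)).
eta = 3.78.
exp(-eta) = exp(-3.78) = 0.022823.
mu = 1/(1+0.022823) = 0.9777

0.9777


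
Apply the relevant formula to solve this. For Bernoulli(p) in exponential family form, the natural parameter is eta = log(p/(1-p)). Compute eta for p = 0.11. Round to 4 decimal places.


Natural parameter for Bernoulli: eta = log(p/(1-p)).
p = 0.11, 1-p = 0.89.
p/(1-p) = 0.123596.
eta = log(0.123596) = -2.0907

-2.0907


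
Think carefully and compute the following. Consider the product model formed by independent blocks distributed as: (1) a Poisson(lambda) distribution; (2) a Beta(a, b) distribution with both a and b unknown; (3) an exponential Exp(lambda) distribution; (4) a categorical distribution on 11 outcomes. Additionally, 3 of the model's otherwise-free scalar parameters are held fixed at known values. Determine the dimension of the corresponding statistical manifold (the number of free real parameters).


The dimension of a statistical manifold equals the number of free
(independent) real parameters of the model. For a product of independent
blocks the parameter counts add.
- Poisson (lambda): 1.
- Beta (a, b): 2.
- exponential (lambda): 1.
- categorical on 11 outcomes (probabilities sum to 1): 11-1 = 10.
Total = 1 + 2 + 1 + 10 = 14.
3 parameter(s) fixed at known values: 14 - 3 = 11.
Dimension = 11

11


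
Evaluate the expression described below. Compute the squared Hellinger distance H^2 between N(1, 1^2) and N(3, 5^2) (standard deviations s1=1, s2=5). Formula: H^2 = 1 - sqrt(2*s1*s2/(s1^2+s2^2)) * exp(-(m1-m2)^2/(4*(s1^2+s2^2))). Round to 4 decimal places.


Squared Hellinger distance for Gaussians:
H^2 = 1 - sqrt(2*s1*s2/(s1^2+s2^2)) * exp(-(m1-m2)^2/(4*(s1^2+s2^2))).
s1^2 = 1, s2^2 = 25, s1^2+s2^2 = 26.
sqrt(2*1*5/(26)) = 0.620174.
(m1-m2)^2 = (-2)^2 = 4.
exp(-4/(4*26)) = exp(-0.038462) = 0.962269.
H^2 = 1 - 0.620174*0.962269 = 0.4032

0.4032


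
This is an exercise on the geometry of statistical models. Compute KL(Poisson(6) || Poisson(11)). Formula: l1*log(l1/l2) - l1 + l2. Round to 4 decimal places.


KL divergence for Poisson:
KL = l1*log(l1/l2) - l1 + l2.
l1 = 6, l2 = 11.
log(6/11) = -0.606136.
l1*log(l1/l2) = 6 * -0.606136 = -3.636815.
KL = -3.636815 - 6 + 11 = 1.3632

1.3632


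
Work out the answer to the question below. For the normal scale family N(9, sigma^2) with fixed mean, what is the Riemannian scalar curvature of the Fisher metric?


This family has a single free parameter, so its statistical manifold
is 1-dimensional. The Riemann curvature tensor of any 1-dimensional
Riemannian manifold vanishes identically, so R = 0.

0


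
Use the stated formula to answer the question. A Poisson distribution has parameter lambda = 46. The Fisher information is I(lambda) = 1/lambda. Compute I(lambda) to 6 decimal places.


Fisher information for Poisson: I(lambda) = 1/lambda.
lambda = 46.
I(lambda) = 1/46 = 0.021739

0.021739


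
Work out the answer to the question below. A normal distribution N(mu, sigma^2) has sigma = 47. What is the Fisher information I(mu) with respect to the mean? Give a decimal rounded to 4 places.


The Fisher information for the mean of a normal distribution is I(mu) = 1/sigma^2.
sigma = 47, so sigma^2 = 2209.
I(mu) = 1/2209 = 0.0005

0.0005


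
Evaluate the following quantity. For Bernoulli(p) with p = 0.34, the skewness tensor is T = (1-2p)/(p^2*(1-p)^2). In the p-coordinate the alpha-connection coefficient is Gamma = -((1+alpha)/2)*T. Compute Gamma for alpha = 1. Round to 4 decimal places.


Skewness (Amari-Chentsov) tensor: T = (1-2p)/(p^2*(1-p)^2).
p = 0.34, 1-2p = 0.32, p^2 = 0.1156, (1-p)^2 = 0.4356.
T = 0.32/(0.1156 * 0.4356) = 6.354835.
In the p-coordinate, Gamma^(alpha) = Gamma^(0) - (alpha/2)*T with Gamma^(0) = (1/2)*g'(p) = -T/2,
so Gamma^(alpha) = -((1+alpha)/2)*T.
alpha = 1, -(1+alpha)/2 = -1.0.
Gamma = -1.0 * 6.354835 = -6.3548

-6.3548


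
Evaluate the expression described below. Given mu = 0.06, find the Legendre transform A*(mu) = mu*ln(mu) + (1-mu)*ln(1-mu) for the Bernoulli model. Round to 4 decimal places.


Legendre transform for Bernoulli:
A*(mu) = mu*log(mu) + (1-mu)*log(1-mu).
mu = 0.06, 1-mu = 0.94.
mu*log(mu) = 0.06*log(0.06) = -0.168805.
(1-mu)*log(1-mu) = 0.94*log(0.94) = -0.058163.
A* = -0.168805 + -0.058163 = -0.2270

-0.2270


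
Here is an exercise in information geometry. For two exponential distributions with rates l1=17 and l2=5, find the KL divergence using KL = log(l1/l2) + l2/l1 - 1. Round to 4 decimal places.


KL divergence for exponential family:
KL = log(l1/l2) + l2/l1 - 1.
log(17/5) = 1.223775.
5/17 = 0.294118.
KL = 1.223775 + 0.294118 - 1 = 0.5179

0.5179


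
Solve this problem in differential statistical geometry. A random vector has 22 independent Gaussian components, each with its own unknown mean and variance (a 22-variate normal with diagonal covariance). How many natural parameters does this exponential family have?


Exponential family dimension calculation:
Each univariate normal has two natural parameters (mu/sigma^2 and -1/(2 sigma^2)).
With 22 independent components, dim = 2 * 22 = 44.

44


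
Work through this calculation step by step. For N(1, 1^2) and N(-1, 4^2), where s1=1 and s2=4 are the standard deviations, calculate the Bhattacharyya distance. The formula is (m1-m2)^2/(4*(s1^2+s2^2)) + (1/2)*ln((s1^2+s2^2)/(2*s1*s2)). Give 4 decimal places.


Bhattacharyya distance between two Gaussians:
DB = (m1-m2)^2/(4*(s1^2+s2^2)) + (1/2)*ln((s1^2+s2^2)/(2*s1*s2)).
(m1-m2)^2 = (2)^2 = 4.
s1^2+s2^2 = 1 + 16 = 17.
term1 = 4/68 = 0.058824.
term2 = 0.5*ln(17/8.0) = 0.376886.
DB = 0.058824 + 0.376886 = 0.4357

0.4357


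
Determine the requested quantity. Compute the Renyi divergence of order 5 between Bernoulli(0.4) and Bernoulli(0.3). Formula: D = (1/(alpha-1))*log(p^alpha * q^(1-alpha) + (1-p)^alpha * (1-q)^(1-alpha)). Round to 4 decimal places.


Renyi divergence of order alpha between Bernoulli distributions:
D = (1/(alpha-1))*log(p^alpha * q^(1-alpha) + (1-p)^alpha * (1-q)^(1-alpha)).
alpha = 5, p = 0.4, q = 0.3.
p^alpha * q^(1-alpha) = 0.4^5 * 0.3^-4 = 1.264198.
(1-p)^alpha * (1-q)^(1-alpha) = 0.6^5 * 0.7^-4 = 0.323865.
sum = 1.264198 + 0.323865 = 1.588063.
D = (1/4)*log(1.588063) = 0.1156

0.1156


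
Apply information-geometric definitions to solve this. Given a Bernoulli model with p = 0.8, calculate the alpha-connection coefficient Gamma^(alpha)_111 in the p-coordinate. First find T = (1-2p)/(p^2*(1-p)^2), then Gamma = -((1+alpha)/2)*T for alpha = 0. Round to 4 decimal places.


Skewness (Amari-Chentsov) tensor: T = (1-2p)/(p^2*(1-p)^2).
p = 0.8, 1-2p = -0.6, p^2 = 0.64, (1-p)^2 = 0.04.
T = -0.6/(0.64 * 0.04) = -23.4375.
In the p-coordinate, Gamma^(alpha) = Gamma^(0) - (alpha/2)*T with Gamma^(0) = (1/2)*g'(p) = -T/2,
so Gamma^(alpha) = -((1+alpha)/2)*T.
alpha = 0, -(1+alpha)/2 = -0.5.
Gamma = -0.5 * -23.4375 = 11.7188

11.7188


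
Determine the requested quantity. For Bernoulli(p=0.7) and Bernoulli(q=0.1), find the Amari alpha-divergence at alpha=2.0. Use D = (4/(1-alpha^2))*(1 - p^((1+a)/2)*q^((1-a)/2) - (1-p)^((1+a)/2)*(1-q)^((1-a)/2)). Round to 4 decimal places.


Amari alpha-divergence:
D = (4/(1-alpha^2))*(1 - p^((1+a)/2)*q^((1-a)/2) - (1-p)^((1+a)/2)*(1-q)^((1-a)/2)).
alpha = 2.0, p = 0.7, q = 0.1.
e1 = (1+alpha)/2 = 1.5, e2 = (1-alpha)/2 = -0.5.
t1 = p^e1 * q^e2 = 0.7^1.5 * 0.1^-0.5 = 1.852026.
t2 = (1-p)^e1 * (1-q)^e2 = 0.3^1.5 * 0.9^-0.5 = 0.173205.
4/(1-alpha^2) = -1.333333.
D = -1.333333*(1 - 1.852026 - 0.173205) = 1.3670

1.3670


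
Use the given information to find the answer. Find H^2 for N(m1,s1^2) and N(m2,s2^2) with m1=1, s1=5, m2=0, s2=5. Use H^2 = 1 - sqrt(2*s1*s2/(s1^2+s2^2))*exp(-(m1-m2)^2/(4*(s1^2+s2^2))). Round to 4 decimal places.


Squared Hellinger distance for Gaussians:
H^2 = 1 - sqrt(2*s1*s2/(s1^2+s2^2)) * exp(-(m1-m2)^2/(4*(s1^2+s2^2))).
s1^2 = 25, s2^2 = 25, s1^2+s2^2 = 50.
sqrt(2*5*5/(50)) = 1.0.
(m1-m2)^2 = (1)^2 = 1.
exp(-1/(4*50)) = exp(-0.005) = 0.995012.
H^2 = 1 - 1.0*0.995012 = 0.0050

0.0050


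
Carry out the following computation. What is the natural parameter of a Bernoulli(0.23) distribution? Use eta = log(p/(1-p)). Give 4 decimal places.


Natural parameter for Bernoulli: eta = log(p/(1-p)).
p = 0.23, 1-p = 0.77.
p/(1-p) = 0.298701.
eta = log(0.298701) = -1.2083

-1.2083


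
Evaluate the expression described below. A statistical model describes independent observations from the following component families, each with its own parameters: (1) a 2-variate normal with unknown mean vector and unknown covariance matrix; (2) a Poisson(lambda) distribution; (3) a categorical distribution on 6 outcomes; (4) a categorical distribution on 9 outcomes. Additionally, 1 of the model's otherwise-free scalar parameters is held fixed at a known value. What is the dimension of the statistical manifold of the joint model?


The dimension of a statistical manifold equals the number of free
(independent) real parameters of the model. For a product of independent
blocks the parameter counts add.
- 2-variate normal: 2 (mean) + 2*3/2 = 3 (symmetric covariance) = 5.
- Poisson (lambda): 1.
- categorical on 6 outcomes (probabilities sum to 1): 6-1 = 5.
- categorical on 9 outcomes (probabilities sum to 1): 9-1 = 8.
Total = 5 + 1 + 5 + 8 = 19.
1 parameter(s) fixed at known values: 19 - 1 = 18.
Dimension = 18

18


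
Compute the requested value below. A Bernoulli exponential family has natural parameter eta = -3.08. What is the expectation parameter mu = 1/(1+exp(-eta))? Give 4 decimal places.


Dual coordinate (expectation parameter) for Bernoulli:
mu = 1/(1+exp(-eta)).
eta = -3.08.
exp(-eta) = exp(3.08) = 21.758402.
mu = 1/(1+21.758402) = 0.0439

0.0439


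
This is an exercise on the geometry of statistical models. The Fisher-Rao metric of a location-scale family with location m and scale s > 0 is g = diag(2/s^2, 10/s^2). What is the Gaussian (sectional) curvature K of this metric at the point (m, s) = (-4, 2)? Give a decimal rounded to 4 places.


The metric has the form g = (A dm^2 + B ds^2)/s^2 with A = 2, B = 10.
Substitute u = sqrt(A/B)*m: g = B*(du^2 + ds^2)/s^2, i.e. B times the
Poincare upper half-plane metric, which has constant Gaussian curvature -1.
Scaling a 2D metric by a constant c divides the Gaussian curvature by c,
so K = -1/B = -1/(10) = -0.1000 everywhere (the point (m, s) = (-4, 2) is irrelevant:
the curvature is constant).
The requested Gaussian curvature is K = -0.1000.

-0.1000


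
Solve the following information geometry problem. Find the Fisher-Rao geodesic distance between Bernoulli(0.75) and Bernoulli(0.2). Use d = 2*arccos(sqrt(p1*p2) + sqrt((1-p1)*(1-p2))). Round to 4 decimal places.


Geodesic distance on Bernoulli manifold:
d(p1,p2) = 2*arccos(sqrt(p1*p2) + sqrt((1-p1)*(1-p2))).
sqrt(p1*p2) = sqrt(0.75*0.2) = 0.387298.
sqrt((1-p1)*(1-p2)) = sqrt(0.25*0.8) = 0.447214.
arg = 0.387298 + 0.447214 = 0.834512.
d = 2*arccos(0.834512) = 1.1671

1.1671


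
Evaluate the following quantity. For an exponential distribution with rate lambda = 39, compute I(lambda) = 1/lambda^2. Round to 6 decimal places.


Fisher information for exponential: I(lambda) = 1/lambda^2.
lambda = 39, lambda^2 = 1521.
I = 1/1521 = 0.000657

0.000657


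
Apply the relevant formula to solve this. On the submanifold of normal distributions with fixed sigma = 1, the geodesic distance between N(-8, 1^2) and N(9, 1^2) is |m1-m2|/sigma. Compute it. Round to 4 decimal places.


On the fixed-variance normal subfamily, geodesic distance = |m1-m2|/sigma.
|-8 - 9| = 17.
sigma = 1.
d = 17/1 = 17.0000

17.0000


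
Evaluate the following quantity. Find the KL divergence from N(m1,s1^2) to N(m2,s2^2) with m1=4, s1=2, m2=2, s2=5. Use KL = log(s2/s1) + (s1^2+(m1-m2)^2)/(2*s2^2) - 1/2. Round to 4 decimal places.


KL divergence between normal distributions:
KL = log(s2/s1) + (s1^2 + (m1-m2)^2)/(2*s2^2) - 1/2.
log(5/2) = 0.916291.
(2^2 + (4-2)^2)/(2*5^2) = (4 + 4)/50 = 0.16.
KL = 0.916291 + 0.16 - 0.5 = 0.5763

0.5763


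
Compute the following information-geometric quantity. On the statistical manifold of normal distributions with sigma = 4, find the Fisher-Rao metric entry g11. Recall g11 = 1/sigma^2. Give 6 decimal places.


For the 2-parameter normal family, the Fisher metric has:
  g11 = 1/sigma^2, g22 = 2/sigma^2.
sigma = 4, sigma^2 = 16.
g11 = 0.062500

0.062500


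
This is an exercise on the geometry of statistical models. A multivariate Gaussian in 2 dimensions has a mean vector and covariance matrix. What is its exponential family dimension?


Exponential family dimension calculation:
For 2-dim MVN: mean has 2 params, covariance has 2*3/2 = 3 unique entries.
Total dim = 2 + 3 = 5.

5


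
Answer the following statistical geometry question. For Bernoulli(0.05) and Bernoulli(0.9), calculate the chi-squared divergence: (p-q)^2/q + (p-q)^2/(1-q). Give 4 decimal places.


Chi-squared divergence between Bernoulli distributions:
chi^2 = (p-q)^2/q + (p-q)^2/(1-q).
p = 0.05, q = 0.9, p-q = -0.85.
(p-q)^2 = 0.7225.
term1 = 0.7225/0.9 = 0.802778.
term2 = 0.7225/0.1 = 7.225.
chi^2 = 0.802778 + 7.225 = 8.0278

8.0278


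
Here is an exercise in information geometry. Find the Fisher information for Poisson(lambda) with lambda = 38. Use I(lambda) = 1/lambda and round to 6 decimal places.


Fisher information for Poisson: I(lambda) = 1/lambda.
lambda = 38.
I(lambda) = 1/38 = 0.026316

0.026316


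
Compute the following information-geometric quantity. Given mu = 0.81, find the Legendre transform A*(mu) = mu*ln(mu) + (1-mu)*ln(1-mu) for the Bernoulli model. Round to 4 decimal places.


Legendre transform for Bernoulli:
A*(mu) = mu*log(mu) + (1-mu)*log(1-mu).
mu = 0.81, 1-mu = 0.19.
mu*log(mu) = 0.81*log(0.81) = -0.170684.
(1-mu)*log(1-mu) = 0.19*log(0.19) = -0.315539.
A* = -0.170684 + -0.315539 = -0.4862

-0.4862


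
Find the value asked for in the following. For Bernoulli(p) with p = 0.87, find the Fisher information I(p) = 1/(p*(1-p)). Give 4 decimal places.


For Bernoulli(p), Fisher information is I(p) = 1/(p*(1-p)).
p = 0.87, 1-p = 0.13.
p*(1-p) = 0.1131.
I(p) = 1/0.1131 = 8.8417

8.8417


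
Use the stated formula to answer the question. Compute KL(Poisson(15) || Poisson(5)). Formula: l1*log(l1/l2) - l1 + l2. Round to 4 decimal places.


KL divergence for Poisson:
KL = l1*log(l1/l2) - l1 + l2.
l1 = 15, l2 = 5.
log(15/5) = 1.098612.
l1*log(l1/l2) = 15 * 1.098612 = 16.479184.
KL = 16.479184 - 15 + 5 = 6.4792

6.4792


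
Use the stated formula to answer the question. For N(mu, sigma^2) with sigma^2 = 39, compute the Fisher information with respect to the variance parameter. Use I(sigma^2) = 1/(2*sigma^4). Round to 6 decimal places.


Fisher information for variance: I(sigma^2) = 1/(2*sigma^4).
sigma^2 = 39, so sigma^4 = 1521.
I = 1/(2*1521) = 1/3042 = 0.000329

0.000329


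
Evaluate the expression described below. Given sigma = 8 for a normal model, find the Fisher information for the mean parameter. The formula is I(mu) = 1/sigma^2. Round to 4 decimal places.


The Fisher information for the mean of a normal distribution is I(mu) = 1/sigma^2.
sigma = 8, so sigma^2 = 64.
I(mu) = 1/64 = 0.0156

0.0156


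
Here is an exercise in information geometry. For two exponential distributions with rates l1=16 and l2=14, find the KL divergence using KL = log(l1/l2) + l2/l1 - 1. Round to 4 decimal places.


KL divergence for exponential family:
KL = log(l1/l2) + l2/l1 - 1.
log(16/14) = 0.133531.
14/16 = 0.875.
KL = 0.133531 + 0.875 - 1 = 0.0085

0.0085
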